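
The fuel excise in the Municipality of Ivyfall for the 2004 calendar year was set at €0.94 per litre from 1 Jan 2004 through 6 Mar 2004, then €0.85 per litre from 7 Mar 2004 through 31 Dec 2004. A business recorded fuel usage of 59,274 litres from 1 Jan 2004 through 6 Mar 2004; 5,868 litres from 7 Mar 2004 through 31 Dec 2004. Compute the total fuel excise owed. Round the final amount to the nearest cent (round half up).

€60,705.36

1 Jan – 6 Mar 2004: 59,274 litres at €0.94/litre → €55,717.56
7 Mar – 31 Dec 2004: 5,868 litres at €0.85/litre → €4,987.80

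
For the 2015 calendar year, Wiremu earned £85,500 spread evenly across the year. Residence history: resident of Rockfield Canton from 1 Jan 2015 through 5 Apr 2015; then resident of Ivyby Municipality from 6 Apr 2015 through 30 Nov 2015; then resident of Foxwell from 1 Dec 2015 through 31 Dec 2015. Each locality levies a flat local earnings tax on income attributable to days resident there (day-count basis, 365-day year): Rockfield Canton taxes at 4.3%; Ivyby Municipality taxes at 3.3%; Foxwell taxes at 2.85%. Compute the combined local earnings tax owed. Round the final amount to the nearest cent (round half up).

£3,011.36

Rockfield Canton, 1 Jan – 5 Apr 2015: 95 days → £85,500 × 4.3% × 95/365 = £956.8973
Ivyby Municipality, 6 Apr – 30 Nov 2015: 239 days → £85,500 × 3.3% × 239/365 = £1,847.5027
Foxwell, 1 Dec – 31 Dec 2015: 31 days → £85,500 × 2.85% × 31/365 = £206.9568
Total = £3,011.3568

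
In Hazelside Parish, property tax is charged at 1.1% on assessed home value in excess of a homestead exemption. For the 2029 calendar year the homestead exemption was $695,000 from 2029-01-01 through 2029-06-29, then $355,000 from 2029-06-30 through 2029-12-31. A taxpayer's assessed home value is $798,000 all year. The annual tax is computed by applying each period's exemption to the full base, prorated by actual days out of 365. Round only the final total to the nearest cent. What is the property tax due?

2029-01-01 to 2029-06-29: 180 days, exemption $695,000 → ($798,000 − $695,000) × 1.1% × 180/365 = $558.7397
2029-06-30 to 2029-12-31: 185 days, exemption $355,000 → ($798,000 − $355,000) × 1.1% × 185/365 = $2,469.8767
Total = $3,028.6164

$3,028.62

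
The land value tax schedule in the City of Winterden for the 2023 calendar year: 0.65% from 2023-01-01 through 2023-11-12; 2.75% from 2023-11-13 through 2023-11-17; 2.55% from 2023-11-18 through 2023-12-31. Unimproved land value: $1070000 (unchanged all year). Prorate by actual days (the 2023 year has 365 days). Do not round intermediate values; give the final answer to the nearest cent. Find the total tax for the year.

2023-01-01 to 2023-11-12: 316 days at 0.65% → $1070000 × 0.65% × 316/365 = $6021.3151
2023-11-13 to 2023-11-17: 5 days at 2.75% → $1070000 × 2.75% × 5/365 = $403.0822
2023-11-18 to 2023-12-31: 44 days at 2.55% → $1070000 × 2.55% × 44/365 = $3289.1507
Total = $9713.5479

$9713.55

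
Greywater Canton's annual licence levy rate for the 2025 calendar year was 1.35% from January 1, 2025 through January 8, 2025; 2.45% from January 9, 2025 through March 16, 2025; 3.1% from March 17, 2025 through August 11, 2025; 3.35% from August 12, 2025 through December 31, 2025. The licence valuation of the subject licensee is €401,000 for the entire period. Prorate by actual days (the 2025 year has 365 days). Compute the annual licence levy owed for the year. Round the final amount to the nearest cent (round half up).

€12,188.75

January 1 – January 8, 2025: 8 days at 1.35% → €401,000 × 1.35% × 8/365 = €118.6521
January 9 – March 16, 2025: 67 days at 2.45% → €401,000 × 2.45% × 67/365 = €1,803.4014
March 17 – August 11, 2025: 148 days at 3.1% → €401,000 × 3.1% × 148/365 = €5,040.5151
August 12 – December 31, 2025: 142 days at 3.35% → €401,000 × 3.35% × 142/365 = €5,226.1836
Total = €12,188.7521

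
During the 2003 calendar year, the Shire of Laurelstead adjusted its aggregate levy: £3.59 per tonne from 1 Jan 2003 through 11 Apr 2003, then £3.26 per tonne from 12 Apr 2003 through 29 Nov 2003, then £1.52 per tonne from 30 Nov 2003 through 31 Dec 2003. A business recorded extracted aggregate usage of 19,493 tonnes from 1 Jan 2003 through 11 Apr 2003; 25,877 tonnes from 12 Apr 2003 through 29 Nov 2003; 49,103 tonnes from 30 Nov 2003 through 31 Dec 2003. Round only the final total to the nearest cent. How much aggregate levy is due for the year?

1 Jan – 11 Apr 2003: 19,493 tonnes at £3.59/tonne → £69,979.87
12 Apr – 29 Nov 2003: 25,877 tonnes at £3.26/tonne → £84,359.02
30 Nov – 31 Dec 2003: 49,103 tonnes at £1.52/tonne → £74,636.56

£228,975.45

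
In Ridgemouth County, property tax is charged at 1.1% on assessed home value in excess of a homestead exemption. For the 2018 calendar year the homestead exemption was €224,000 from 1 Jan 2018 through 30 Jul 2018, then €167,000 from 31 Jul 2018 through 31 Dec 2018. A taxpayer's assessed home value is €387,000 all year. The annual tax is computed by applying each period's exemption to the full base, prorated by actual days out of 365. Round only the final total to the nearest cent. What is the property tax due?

1 Jan – 30 Jul 2018: 211 days, exemption €224,000 → (€387,000 − €224,000) × 1.1% × 211/365 = €1,036.5014
31 Jul – 31 Dec 2018: 154 days, exemption €167,000 → (€387,000 − €167,000) × 1.1% × 154/365 = €1,021.0411
Total = €2,057.5425

€2,057.54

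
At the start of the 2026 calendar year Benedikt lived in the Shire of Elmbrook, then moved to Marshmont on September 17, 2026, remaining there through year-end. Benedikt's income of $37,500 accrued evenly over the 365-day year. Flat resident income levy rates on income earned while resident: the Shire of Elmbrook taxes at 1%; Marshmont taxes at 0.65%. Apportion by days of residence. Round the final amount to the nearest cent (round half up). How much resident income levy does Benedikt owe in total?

The Shire of Elmbrook, January 1 – September 16, 2026: 259 days → $37,500 × 1% × 259/365 = $266.0959
Marshmont, September 17 – December 31, 2026: 106 days → $37,500 × 0.65% × 106/365 = $70.7877
Total = $336.8836

$336.88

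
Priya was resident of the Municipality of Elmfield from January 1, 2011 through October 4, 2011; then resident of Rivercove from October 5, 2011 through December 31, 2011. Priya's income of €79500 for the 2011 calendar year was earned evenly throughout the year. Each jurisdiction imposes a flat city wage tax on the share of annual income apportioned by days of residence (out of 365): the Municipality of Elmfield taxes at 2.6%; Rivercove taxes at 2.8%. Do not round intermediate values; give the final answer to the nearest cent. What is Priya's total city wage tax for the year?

The Municipality of Elmfield, January 1 – October 4, 2011: 277 days → €79500 × 2.6% × 277/365 = €1568.6548
Rivercove, October 5 – December 31, 2011: 88 days → €79500 × 2.8% × 88/365 = €536.6795
Total = €2105.3342

€2105.33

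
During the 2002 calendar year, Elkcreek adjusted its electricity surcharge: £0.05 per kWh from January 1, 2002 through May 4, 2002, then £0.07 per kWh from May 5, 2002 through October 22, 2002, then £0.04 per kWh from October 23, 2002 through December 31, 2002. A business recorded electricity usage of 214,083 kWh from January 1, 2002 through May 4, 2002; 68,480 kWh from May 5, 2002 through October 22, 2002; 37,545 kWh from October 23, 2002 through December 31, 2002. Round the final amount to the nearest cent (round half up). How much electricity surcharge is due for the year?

January 1 – May 4, 2002: 214,083 kWh at £0.05/kWh → £10704.15
May 5 – October 22, 2002: 68,480 kWh at £0.07/kWh → £4793.60
October 23 – December 31, 2002: 37,545 kWh at £0.04/kWh → £1501.80

£16999.55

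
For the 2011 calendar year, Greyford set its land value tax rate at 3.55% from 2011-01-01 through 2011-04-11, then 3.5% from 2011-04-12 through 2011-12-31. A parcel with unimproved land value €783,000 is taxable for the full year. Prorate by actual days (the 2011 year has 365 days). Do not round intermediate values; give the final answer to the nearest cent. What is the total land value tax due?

2011-01-01 to 2011-04-11: 101 days at 3.55% → €783,000 × 3.55% × 101/365 = €7,691.6342
2011-04-12 to 2011-12-31: 264 days at 3.5% → €783,000 × 3.5% × 264/365 = €19,821.6986
Total = €27,513.3329

€27,513.33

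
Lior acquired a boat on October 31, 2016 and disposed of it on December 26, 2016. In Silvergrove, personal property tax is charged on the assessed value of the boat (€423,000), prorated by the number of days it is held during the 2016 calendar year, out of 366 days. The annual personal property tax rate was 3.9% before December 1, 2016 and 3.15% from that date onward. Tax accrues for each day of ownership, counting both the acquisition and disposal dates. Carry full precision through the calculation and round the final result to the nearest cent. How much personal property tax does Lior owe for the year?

October 31 – November 30, 2016: 31 days at 3.9% → €423,000 × 3.9% × 31/366 = €1,397.2869
December 1 – December 26, 2016: 26 days at 3.15% → €423,000 × 3.15% × 26/366 = €946.5492
Total = €2,343.8361

€2,343.84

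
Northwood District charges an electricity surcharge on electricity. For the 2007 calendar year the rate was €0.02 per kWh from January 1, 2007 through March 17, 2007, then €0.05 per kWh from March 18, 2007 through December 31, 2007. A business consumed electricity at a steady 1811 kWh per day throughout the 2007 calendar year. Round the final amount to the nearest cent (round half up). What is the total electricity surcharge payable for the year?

January 1 – March 17, 2007: 76 days × 1811 kWh/day = 137,636 kWh at €0.02/kWh → €2,752.72
March 18 – December 31, 2007: 289 days × 1811 kWh/day = 523,379 kWh at €0.05/kWh → €26,168.95

€28,921.67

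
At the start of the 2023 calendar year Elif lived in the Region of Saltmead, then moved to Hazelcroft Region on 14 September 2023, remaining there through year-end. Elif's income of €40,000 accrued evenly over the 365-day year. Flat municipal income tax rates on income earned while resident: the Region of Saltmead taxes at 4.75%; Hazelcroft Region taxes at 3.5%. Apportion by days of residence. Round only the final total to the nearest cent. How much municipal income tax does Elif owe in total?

The Region of Saltmead, 1 January – 13 September 2023: 256 days → €40,000 × 4.75% × 256/365 = €1,332.6027
Hazelcroft Region, 14 September – 31 December 2023: 109 days → €40,000 × 3.5% × 109/365 = €418.0822
Total = €1,750.6849

€1,750.68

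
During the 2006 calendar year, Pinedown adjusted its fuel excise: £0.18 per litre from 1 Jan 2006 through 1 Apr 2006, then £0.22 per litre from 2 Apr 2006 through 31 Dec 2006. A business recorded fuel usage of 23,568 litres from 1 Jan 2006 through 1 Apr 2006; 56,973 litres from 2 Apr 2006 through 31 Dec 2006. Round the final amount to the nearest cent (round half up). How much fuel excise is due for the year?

1 Jan – 1 Apr 2006: 23,568 litres at £0.18/litre → £4,242.24
2 Apr – 31 Dec 2006: 56,973 litres at £0.22/litre → £12,534.06

£16,776.30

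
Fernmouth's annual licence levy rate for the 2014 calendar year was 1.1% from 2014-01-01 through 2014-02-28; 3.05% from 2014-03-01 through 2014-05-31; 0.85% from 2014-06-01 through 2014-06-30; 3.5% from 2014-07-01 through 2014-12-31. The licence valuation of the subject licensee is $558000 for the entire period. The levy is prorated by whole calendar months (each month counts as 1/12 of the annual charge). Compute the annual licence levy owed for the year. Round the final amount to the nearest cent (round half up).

$15438.00

2014-01-01 to 2014-02-28: 2 months at 1.1% → $558000 × 1.1% × 2/12 = $1023.0000
2014-03-01 to 2014-05-31: 3 months at 3.05% → $558000 × 3.05% × 3/12 = $4254.7500
2014-06-01 to 2014-06-30: 1 month at 0.85% → $558000 × 0.85% × 1/12 = $395.2500
2014-07-01 to 2014-12-31: 6 months at 3.5% → $558000 × 3.5% × 6/12 = $9765.0000
Total = $15438.0000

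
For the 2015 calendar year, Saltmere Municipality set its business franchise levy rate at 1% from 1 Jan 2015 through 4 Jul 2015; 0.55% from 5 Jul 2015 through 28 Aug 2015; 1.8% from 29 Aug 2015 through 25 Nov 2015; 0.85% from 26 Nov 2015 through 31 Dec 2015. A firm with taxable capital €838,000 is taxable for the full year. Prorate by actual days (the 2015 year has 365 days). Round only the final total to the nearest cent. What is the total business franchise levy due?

€9,322.46

1 Jan – 4 Jul 2015: 185 days at 1% → €838,000 × 1% × 185/365 = €4,247.3973
5 Jul – 28 Aug 2015: 55 days at 0.55% → €838,000 × 0.55% × 55/365 = €694.5068
29 Aug – 25 Nov 2015: 89 days at 1.8% → €838,000 × 1.8% × 89/365 = €3,678.0164
26 Nov – 31 Dec 2015: 36 days at 0.85% → €838,000 × 0.85% × 36/365 = €702.5425
Total = €9,322.4630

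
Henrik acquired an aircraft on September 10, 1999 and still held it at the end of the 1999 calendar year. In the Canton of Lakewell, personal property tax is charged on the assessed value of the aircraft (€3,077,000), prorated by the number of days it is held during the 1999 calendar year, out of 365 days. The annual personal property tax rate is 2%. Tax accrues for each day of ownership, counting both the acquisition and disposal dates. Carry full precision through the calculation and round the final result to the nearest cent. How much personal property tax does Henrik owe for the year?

€19,052.11

Days held (September 10 – December 31, 1999): 113 out of 365
Tax = €3,077,000 × 2% × 113/365 = €19,052.1096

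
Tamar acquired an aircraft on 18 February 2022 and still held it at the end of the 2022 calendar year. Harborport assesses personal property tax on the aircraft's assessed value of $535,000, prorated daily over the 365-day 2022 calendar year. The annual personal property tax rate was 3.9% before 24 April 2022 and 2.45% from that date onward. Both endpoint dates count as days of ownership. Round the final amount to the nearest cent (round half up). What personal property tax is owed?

$12,765.25

18 February – 23 April 2022: 65 days at 3.9% → $535,000 × 3.9% × 65/365 = $3,715.6849
24 April – 31 December 2022: 252 days at 2.45% → $535,000 × 2.45% × 252/365 = $9,049.5616
Total = $12,765.2466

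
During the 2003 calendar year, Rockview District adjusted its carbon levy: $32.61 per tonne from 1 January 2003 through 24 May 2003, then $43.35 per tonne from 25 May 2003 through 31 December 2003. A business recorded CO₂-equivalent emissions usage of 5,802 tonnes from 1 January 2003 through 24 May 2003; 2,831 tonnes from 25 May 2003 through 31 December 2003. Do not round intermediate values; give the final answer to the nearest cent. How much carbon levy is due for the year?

1 January – 24 May 2003: 5,802 tonnes at $32.61/tonne → $189,203.22
25 May – 31 December 2003: 2,831 tonnes at $43.35/tonne → $122,723.85

$311,927.07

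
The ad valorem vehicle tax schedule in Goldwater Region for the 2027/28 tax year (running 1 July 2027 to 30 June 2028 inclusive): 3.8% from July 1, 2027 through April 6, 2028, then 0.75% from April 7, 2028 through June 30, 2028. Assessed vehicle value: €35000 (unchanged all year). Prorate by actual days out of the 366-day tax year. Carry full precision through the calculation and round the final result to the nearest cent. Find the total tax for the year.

July 1, 2027 – April 6, 2028: 281 days at 3.8% → €35000 × 3.8% × 281/366 = €1021.1202
April 7 – June 30, 2028: 85 days at 0.75% → €35000 × 0.75% × 85/366 = €60.9631
Total = €1082.0833

€1082.08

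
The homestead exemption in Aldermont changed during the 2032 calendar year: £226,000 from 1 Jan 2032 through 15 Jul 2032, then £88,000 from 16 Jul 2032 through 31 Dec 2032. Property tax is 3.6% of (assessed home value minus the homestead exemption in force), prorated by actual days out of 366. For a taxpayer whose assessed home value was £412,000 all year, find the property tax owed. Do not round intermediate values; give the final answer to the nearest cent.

1 Jan – 15 Jul 2032: 197 days, exemption £226,000 → (£412,000 − £226,000) × 3.6% × 197/366 = £3,604.1311
16 Jul – 31 Dec 2032: 169 days, exemption £88,000 → (£412,000 − £88,000) × 3.6% × 169/366 = £5,385.8361
Total = £8,989.9672

£8,989.97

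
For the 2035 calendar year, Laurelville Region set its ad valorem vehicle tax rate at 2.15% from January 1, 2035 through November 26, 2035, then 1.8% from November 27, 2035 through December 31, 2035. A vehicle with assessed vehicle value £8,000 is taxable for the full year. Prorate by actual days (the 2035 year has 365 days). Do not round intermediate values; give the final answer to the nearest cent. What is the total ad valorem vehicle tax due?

January 1 – November 26, 2035: 330 days at 2.15% → £8,000 × 2.15% × 330/365 = £155.5068
November 27 – December 31, 2035: 35 days at 1.8% → £8,000 × 1.8% × 35/365 = £13.8082
Total = £169.3151

£169.32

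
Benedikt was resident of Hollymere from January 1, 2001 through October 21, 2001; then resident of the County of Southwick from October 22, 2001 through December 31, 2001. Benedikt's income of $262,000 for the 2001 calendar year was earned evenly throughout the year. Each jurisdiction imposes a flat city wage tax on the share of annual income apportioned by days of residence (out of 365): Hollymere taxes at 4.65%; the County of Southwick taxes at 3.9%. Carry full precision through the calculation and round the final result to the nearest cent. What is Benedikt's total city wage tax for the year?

$11,800.77

Hollymere, January 1 – October 21, 2001: 294 days → $262,000 × 4.65% × 294/365 = $9,813.1562
The County of Southwick, October 22 – December 31, 2001: 71 days → $262,000 × 3.9% × 71/365 = $1,987.6110
Total = $11,800.7671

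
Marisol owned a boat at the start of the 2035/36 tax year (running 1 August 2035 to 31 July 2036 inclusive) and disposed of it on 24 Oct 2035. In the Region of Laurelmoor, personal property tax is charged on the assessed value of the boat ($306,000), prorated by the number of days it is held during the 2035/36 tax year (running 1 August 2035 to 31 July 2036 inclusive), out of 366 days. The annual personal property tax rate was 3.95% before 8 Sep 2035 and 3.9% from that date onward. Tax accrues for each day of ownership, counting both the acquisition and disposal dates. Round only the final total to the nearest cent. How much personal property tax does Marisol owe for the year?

1 Aug – 7 Sep 2035: 38 days at 3.95% → $306,000 × 3.95% × 38/366 = $1,254.9344
8 Sep – 24 Oct 2035: 47 days at 3.9% → $306,000 × 3.9% × 47/366 = $1,532.5082
Total = $2,787.4426

$2,787.44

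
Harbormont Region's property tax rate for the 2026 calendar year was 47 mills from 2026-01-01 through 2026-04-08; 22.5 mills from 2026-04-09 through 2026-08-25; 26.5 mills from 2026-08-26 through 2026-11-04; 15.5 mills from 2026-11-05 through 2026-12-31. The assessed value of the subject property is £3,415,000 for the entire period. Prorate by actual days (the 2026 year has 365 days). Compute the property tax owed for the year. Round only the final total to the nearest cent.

£98,225.69

2026-01-01 to 2026-04-08: 98 days at 47 mills → £3,415,000 × 4.7% × 98/365 = £43,094.4932
2026-04-09 to 2026-08-25: 139 days at 22.5 mills → £3,415,000 × 2.25% × 139/365 = £29,261.4041
2026-08-26 to 2026-11-04: 71 days at 26.5 mills → £3,415,000 × 2.65% × 71/365 = £17,603.6233
2026-11-05 to 2026-12-31: 57 days at 15.5 mills → £3,415,000 × 1.55% × 57/365 = £8,266.1712
Total = £98,225.6918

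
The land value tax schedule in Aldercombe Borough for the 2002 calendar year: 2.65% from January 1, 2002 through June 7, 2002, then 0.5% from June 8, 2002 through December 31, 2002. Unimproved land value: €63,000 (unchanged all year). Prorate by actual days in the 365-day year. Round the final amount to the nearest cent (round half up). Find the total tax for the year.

€901.33

January 1 – June 7, 2002: 158 days at 2.65% → €63,000 × 2.65% × 158/365 = €722.6877
June 8 – December 31, 2002: 207 days at 0.5% → €63,000 × 0.5% × 207/365 = €178.6438
Total = €901.3315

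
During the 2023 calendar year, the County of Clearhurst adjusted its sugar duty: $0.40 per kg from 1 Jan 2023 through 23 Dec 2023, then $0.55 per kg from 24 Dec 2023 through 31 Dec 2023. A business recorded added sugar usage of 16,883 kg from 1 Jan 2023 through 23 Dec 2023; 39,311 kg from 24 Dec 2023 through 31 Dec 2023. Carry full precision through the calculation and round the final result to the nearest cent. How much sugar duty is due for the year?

1 Jan – 23 Dec 2023: 16,883 kg at $0.40/kg → $6,753.20
24 Dec – 31 Dec 2023: 39,311 kg at $0.55/kg → $21,621.05

$28,374.25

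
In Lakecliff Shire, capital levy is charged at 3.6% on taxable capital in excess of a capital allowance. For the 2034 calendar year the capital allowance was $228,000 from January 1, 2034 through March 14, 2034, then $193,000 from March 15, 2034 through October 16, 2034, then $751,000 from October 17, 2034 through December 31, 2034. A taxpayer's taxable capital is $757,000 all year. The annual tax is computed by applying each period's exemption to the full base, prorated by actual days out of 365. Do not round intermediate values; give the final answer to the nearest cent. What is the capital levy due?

$15,869.29

January 1 – March 14, 2034: 73 days, exemption $228,000 → ($757,000 − $228,000) × 3.6% × 73/365 = $3,808.8000
March 15 – October 16, 2034: 216 days, exemption $193,000 → ($757,000 − $193,000) × 3.6% × 216/365 = $12,015.5178
October 17 – December 31, 2034: 76 days, exemption $751,000 → ($757,000 − $751,000) × 3.6% × 76/365 = $44.9753
Total = $15,869.2932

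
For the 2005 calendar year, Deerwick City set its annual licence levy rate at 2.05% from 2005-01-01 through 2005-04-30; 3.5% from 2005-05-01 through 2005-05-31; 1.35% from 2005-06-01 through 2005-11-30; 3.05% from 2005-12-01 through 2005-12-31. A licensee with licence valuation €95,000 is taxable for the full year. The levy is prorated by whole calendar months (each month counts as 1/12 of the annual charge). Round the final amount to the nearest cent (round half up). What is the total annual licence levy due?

€1,808.96

2005-01-01 to 2005-04-30: 4 months at 2.05% → €95,000 × 2.05% × 4/12 = €649.1667
2005-05-01 to 2005-05-31: 1 month at 3.5% → €95,000 × 3.5% × 1/12 = €277.0833
2005-06-01 to 2005-11-30: 6 months at 1.35% → €95,000 × 1.35% × 6/12 = €641.2500
2005-12-01 to 2005-12-31: 1 month at 3.05% → €95,000 × 3.05% × 1/12 = €241.4583
Total = €1,808.9583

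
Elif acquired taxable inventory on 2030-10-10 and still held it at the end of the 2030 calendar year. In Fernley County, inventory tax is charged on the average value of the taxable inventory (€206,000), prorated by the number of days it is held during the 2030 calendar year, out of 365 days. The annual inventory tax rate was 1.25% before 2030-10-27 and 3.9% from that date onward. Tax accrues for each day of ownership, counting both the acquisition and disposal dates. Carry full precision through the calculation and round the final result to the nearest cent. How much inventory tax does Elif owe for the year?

€1,572.65

2030-10-10 to 2030-10-26: 17 days at 1.25% → €206,000 × 1.25% × 17/365 = €119.9315
2030-10-27 to 2030-12-31: 66 days at 3.9% → €206,000 × 3.9% × 66/365 = €1,452.7233
Total = €1,572.6548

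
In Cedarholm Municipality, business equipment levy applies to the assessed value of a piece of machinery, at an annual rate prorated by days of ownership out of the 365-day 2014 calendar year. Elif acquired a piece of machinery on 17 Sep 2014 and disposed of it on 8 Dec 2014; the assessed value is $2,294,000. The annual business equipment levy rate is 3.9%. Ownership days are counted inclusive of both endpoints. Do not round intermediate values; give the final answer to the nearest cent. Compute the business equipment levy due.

Days held (17 Sep – 8 Dec 2014): 83 out of 365
Tax = $2,294,000 × 3.9% × 83/365 = $20,344.3233

$20,344.32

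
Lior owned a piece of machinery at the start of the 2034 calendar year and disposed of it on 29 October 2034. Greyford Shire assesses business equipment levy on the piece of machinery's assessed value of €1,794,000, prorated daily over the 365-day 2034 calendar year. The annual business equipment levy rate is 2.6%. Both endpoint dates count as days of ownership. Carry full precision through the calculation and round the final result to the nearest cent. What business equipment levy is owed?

€38,593.12

Days held (1 January – 29 October 2034): 302 out of 365
Tax = €1,794,000 × 2.6% × 302/365 = €38,593.1178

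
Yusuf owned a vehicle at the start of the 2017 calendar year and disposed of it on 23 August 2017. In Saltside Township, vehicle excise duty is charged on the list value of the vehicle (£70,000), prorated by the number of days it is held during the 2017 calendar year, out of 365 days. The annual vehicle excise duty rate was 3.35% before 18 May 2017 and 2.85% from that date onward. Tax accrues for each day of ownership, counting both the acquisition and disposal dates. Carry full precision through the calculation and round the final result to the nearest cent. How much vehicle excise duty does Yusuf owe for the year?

£1,415.82

1 January – 17 May 2017: 137 days at 3.35% → £70,000 × 3.35% × 137/365 = £880.1781
18 May – 23 August 2017: 98 days at 2.85% → £70,000 × 2.85% × 98/365 = £535.6438
Total = £1,415.8219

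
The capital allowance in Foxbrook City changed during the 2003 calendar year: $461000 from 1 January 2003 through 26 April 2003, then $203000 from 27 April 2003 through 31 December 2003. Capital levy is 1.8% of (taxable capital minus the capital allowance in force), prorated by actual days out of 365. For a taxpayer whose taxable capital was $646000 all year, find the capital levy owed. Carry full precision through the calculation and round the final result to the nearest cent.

1 January – 26 April 2003: 116 days, exemption $461000 → ($646000 − $461000) × 1.8% × 116/365 = $1058.3014
27 April – 31 December 2003: 249 days, exemption $203000 → ($646000 − $203000) × 1.8% × 249/365 = $5439.7973
Total = $6498.0986

$6498.10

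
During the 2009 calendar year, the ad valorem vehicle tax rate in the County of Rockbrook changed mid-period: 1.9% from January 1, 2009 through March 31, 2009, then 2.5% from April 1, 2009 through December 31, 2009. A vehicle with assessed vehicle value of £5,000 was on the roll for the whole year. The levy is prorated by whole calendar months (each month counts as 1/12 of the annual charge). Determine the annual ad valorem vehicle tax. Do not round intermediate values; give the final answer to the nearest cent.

£117.50

January 1 – March 31, 2009: 3 months at 1.9% → £5,000 × 1.9% × 3/12 = £23.7500
April 1 – December 31, 2009: 9 months at 2.5% → £5,000 × 2.5% × 9/12 = £93.7500
Total = £117.5000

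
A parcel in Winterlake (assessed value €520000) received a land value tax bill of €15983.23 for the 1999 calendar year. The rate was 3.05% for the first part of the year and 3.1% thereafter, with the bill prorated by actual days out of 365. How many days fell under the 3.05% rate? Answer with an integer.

192 days

Let d = days at the first rate; then 365 − d days at the second rate.
€520000 × [3.05%·d + 3.1%·(365−d)] / 365 = €15983.23
Solving gives d = 192, so the new rate took effect on 12 Jul 1999.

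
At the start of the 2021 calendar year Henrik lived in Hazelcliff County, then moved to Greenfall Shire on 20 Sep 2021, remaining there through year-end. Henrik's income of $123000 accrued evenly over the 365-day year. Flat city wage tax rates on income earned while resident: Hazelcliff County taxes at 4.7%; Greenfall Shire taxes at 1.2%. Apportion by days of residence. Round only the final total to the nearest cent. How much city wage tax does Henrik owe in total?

Hazelcliff County, 1 Jan – 19 Sep 2021: 262 days → $123000 × 4.7% × 262/365 = $4149.6493
Greenfall Shire, 20 Sep – 31 Dec 2021: 103 days → $123000 × 1.2% × 103/365 = $416.5151
Total = $4566.1644

$4566.16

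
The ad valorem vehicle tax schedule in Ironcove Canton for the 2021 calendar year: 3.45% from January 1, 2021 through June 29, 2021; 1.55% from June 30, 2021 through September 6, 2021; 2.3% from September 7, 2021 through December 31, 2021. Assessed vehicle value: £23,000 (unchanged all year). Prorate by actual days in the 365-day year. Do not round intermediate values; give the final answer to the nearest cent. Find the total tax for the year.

January 1 – June 29, 2021: 180 days at 3.45% → £23,000 × 3.45% × 180/365 = £391.3151
June 30 – September 6, 2021: 69 days at 1.55% → £23,000 × 1.55% × 69/365 = £67.3932
September 7 – December 31, 2021: 116 days at 2.3% → £23,000 × 2.3% × 116/365 = £168.1205
Total = £626.8288

£626.83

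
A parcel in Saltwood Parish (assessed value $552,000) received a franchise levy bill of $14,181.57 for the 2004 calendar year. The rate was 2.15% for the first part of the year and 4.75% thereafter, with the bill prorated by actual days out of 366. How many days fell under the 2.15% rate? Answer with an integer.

307 days

Let d = days at the first rate; then 366 − d days at the second rate.
$552,000 × [2.15%·d + 4.75%·(366−d)] / 366 = $14,181.57
Solving gives d = 307, so the new rate took effect on November 3, 2004.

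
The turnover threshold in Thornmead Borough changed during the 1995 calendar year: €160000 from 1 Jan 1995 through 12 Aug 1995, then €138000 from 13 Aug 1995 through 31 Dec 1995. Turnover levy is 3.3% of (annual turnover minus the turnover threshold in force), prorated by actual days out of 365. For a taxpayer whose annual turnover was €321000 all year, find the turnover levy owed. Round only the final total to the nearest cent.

€5593.45

1 Jan – 12 Aug 1995: 224 days, exemption €160000 → (€321000 − €160000) × 3.3% × 224/365 = €3260.5808
13 Aug – 31 Dec 1995: 141 days, exemption €138000 → (€321000 − €138000) × 3.3% × 141/365 = €2332.8740
Total = €5593.4548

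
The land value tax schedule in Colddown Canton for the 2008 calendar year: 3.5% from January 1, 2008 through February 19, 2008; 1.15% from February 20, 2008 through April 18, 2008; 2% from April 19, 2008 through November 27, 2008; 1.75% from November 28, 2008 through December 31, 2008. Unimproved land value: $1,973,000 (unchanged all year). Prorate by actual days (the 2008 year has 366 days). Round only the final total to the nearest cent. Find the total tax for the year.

January 1 – February 19, 2008: 50 days at 3.5% → $1,973,000 × 3.5% × 50/366 = $9,433.7432
February 20 – April 18, 2008: 59 days at 1.15% → $1,973,000 × 1.15% × 59/366 = $3,657.5970
April 19 – November 27, 2008: 223 days at 2% → $1,973,000 × 2% × 223/366 = $24,042.5683
November 28 – December 31, 2008: 34 days at 1.75% → $1,973,000 × 1.75% × 34/366 = $3,207.4727
Total = $40,341.3811

$40,341.38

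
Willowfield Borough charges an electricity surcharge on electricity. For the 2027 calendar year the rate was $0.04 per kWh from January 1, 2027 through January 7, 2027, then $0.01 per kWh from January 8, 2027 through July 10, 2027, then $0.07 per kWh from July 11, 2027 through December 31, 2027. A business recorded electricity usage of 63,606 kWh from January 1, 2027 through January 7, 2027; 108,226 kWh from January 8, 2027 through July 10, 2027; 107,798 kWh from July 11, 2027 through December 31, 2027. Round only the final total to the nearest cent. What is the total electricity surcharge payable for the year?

January 1 – January 7, 2027: 63,606 kWh at $0.04/kWh → $2544.24
January 8 – July 10, 2027: 108,226 kWh at $0.01/kWh → $1082.26
July 11 – December 31, 2027: 107,798 kWh at $0.07/kWh → $7545.86

$11172.36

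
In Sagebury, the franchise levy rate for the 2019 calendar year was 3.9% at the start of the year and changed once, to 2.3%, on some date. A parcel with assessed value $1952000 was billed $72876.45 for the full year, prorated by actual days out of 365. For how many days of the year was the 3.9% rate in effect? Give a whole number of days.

327 days

Let d = days at the first rate; then 365 − d days at the second rate.
$1952000 × [3.9%·d + 2.3%·(365−d)] / 365 = $72876.45
Solving gives d = 327, so the new rate took effect on 24 Nov 2019.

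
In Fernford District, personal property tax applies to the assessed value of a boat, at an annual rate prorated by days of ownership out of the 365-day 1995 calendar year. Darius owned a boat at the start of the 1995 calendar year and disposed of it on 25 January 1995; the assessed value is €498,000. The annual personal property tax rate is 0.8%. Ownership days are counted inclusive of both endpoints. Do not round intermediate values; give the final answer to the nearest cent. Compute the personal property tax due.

€272.88

Days held (1 January – 25 January 1995): 25 out of 365
Tax = €498,000 × 0.8% × 25/365 = €272.8767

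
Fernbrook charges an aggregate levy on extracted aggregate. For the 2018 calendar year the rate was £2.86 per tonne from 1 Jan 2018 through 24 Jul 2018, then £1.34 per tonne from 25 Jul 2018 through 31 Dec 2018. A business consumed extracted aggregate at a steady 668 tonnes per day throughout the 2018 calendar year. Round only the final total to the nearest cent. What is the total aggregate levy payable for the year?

£534,867.60

1 Jan – 24 Jul 2018: 205 days × 668 tonnes/day = 136,940 tonnes at £2.86/tonne → £391,648.40
25 Jul – 31 Dec 2018: 160 days × 668 tonnes/day = 106,880 tonnes at £1.34/tonne → £143,219.20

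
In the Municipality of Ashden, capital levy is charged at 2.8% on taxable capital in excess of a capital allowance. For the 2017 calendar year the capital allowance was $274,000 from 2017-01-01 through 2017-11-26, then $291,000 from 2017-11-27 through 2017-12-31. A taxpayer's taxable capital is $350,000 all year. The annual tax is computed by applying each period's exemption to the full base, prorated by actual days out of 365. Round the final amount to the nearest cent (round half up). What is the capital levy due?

$2,082.36

2017-01-01 to 2017-11-26: 330 days, exemption $274,000 → ($350,000 − $274,000) × 2.8% × 330/365 = $1,923.9452
2017-11-27 to 2017-12-31: 35 days, exemption $291,000 → ($350,000 − $291,000) × 2.8% × 35/365 = $158.4110
Total = $2,082.3562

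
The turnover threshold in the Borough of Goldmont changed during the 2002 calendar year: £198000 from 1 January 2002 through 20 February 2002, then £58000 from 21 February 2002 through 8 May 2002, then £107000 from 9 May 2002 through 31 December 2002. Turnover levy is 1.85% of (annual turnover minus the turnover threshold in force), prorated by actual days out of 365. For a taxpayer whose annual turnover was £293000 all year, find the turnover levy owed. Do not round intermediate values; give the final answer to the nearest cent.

£3397.01

1 January – 20 February 2002: 51 days, exemption £198000 → (£293000 − £198000) × 1.85% × 51/365 = £245.5685
21 February – 8 May 2002: 77 days, exemption £58000 → (£293000 − £58000) × 1.85% × 77/365 = £917.1438
9 May – 31 December 2002: 237 days, exemption £107000 → (£293000 − £107000) × 1.85% × 237/365 = £2234.2932
Total = £3397.0055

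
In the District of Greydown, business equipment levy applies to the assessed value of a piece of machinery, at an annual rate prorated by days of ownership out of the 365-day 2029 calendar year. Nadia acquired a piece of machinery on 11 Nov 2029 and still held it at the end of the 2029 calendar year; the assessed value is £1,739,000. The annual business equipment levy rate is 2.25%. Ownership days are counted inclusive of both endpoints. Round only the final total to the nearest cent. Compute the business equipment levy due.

£5,467.13

Days held (11 Nov – 31 Dec 2029): 51 out of 365
Tax = £1,739,000 × 2.25% × 51/365 = £5,467.1301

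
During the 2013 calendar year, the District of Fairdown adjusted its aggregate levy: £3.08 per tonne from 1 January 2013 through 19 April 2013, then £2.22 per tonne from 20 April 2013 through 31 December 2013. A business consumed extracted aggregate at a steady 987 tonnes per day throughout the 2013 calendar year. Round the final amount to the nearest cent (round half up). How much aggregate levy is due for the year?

£892,287.48

1 January – 19 April 2013: 109 days × 987 tonnes/day = 107,583 tonnes at £3.08/tonne → £331,355.64
20 April – 31 December 2013: 256 days × 987 tonnes/day = 252,672 tonnes at £2.22/tonne → £560,931.84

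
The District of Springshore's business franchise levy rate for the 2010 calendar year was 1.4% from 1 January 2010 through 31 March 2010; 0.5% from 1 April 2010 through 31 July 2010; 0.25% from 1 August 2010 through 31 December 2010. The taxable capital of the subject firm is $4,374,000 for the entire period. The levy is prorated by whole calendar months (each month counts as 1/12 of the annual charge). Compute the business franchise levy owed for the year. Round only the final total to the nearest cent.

1 January – 31 March 2010: 3 months at 1.4% → $4,374,000 × 1.4% × 3/12 = $15,309.0000
1 April – 31 July 2010: 4 months at 0.5% → $4,374,000 × 0.5% × 4/12 = $7,290.0000
1 August – 31 December 2010: 5 months at 0.25% → $4,374,000 × 0.25% × 5/12 = $4,556.2500
Total = $27,155.2500

$27,155.25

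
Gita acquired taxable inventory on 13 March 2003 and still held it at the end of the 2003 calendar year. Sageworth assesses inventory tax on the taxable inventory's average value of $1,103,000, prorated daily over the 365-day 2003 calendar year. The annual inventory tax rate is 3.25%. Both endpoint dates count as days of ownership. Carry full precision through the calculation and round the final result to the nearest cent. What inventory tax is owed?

Days held (13 March – 31 December 2003): 294 out of 365
Tax = $1,103,000 × 3.25% × 294/365 = $28,874.4247

$28,874.42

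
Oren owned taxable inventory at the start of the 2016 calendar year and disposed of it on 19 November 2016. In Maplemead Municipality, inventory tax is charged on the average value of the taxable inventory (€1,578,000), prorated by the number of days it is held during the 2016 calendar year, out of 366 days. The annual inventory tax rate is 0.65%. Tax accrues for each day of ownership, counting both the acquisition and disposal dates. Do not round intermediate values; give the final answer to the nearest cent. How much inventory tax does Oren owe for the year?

Days held (1 January – 19 November 2016): 324 out of 366
Tax = €1,578,000 × 0.65% × 324/366 = €9,079.9672

€9,079.97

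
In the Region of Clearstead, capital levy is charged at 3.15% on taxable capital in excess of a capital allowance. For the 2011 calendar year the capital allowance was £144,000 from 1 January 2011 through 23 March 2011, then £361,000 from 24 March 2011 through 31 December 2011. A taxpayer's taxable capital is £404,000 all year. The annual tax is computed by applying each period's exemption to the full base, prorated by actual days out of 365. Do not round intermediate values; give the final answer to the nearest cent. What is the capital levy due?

1 January – 23 March 2011: 82 days, exemption £144,000 → (£404,000 − £144,000) × 3.15% × 82/365 = £1,839.9452
24 March – 31 December 2011: 283 days, exemption £361,000 → (£404,000 − £361,000) × 3.15% × 283/365 = £1,050.2014
Total = £2,890.1466

£2,890.15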